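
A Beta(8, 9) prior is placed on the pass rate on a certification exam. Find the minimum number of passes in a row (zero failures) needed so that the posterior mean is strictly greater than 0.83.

After k passes and 0 failures the posterior is Beta(8+k, 9), with mean (8+k)/(8+9+k).
Set (8+k)/(17+k) > 0.83 and solve: k > (0.83·17 − 8)/(1 − 0.83) = 35.941.
The smallest integer exceeding 35.941 is 36.

k = 36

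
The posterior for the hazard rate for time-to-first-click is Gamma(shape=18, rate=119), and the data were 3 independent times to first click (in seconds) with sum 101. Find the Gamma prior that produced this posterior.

For an exponential likelihood with a Gamma(α, β) prior on the rate, n observations with total T give posterior Gamma(α+n, β+T).
So α = 18 − 3 = 15 and β = 119 − 101 = 18.

Gamma(shape=15, rate=18)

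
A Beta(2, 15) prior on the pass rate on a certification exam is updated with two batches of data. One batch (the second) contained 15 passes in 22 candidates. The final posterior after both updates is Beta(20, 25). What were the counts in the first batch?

Because Beta–binomial updating is additive in the counts, the combined data contributed (α_post−α_prior, β_post−β_prior) successes and failures.
Total across both batches: 20−2=18 passes, 25−15=10 failures.
Subtract the second batch: 18−15=3 passes and 10−7=3 failures.

3 passes and 3 failures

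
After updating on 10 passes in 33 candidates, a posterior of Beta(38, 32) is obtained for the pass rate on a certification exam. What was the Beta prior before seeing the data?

Beta(28, 9)

Beta is conjugate to the binomial likelihood: posterior = Beta(α+s, β+f).
Subtract the data counts: 38−10=28, 32−23=9.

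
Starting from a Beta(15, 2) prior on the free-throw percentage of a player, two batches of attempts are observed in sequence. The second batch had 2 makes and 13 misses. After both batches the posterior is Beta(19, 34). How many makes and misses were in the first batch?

Sequential conjugate updates are equivalent to a single update on the pooled data, so total successes = posterior α − prior α and total failures = posterior β − prior β.
Total across both batches: 19−15=4 makes, 34−2=32 misses.
Subtract the second batch: 4−2=2 makes and 32−13=19 misses.

2 makes and 19 misses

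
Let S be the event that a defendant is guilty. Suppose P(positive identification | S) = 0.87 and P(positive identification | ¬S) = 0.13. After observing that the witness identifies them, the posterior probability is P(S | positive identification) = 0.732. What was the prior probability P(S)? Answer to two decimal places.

In odds form, posterior odds = prior odds × likelihood ratio, so prior odds = posterior odds ÷ LR.
Posterior odds = 0.732/(1−0.732) = 2.7313. LR = 0.87/0.13 = 6.6923.
Prior odds = 2.7313/6.6923 = 0.4081, so P(S) = 0.4081/(1+0.4081) ≈ 0.29.

P(S) = 0.29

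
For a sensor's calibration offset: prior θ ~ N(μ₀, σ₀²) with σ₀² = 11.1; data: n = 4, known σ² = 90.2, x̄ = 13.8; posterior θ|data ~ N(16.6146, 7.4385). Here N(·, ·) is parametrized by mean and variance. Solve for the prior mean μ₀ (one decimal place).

The posterior mean is a precision-weighted average: μ_n = (τ₀μ₀ + τ_data·x̄)/(τ₀+τ_data), with τ₀=1/σ₀² and τ_data=n/σ².
Here τ₀ = 1/11.1 = 0.090090 and τ_data = 4/90.2 = 0.044346, so τ_n = 0.134436.
Rearranging for μ₀: μ₀ = (μ_n·τ_n − τ_data·x̄)/τ₀ = (16.6146·0.134436 − 0.044346·13.8) / 0.090090 = 1.621626/0.090090 ≈ 18.0.

μ₀ = 18.0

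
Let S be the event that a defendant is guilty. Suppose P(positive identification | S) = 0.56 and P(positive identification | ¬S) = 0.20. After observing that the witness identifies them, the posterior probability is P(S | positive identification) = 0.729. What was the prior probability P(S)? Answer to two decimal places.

Bayes' rule in odds form gives O(S|E) = O(S)·[P(E|S)/P(E|¬S)], hence O(S) = O(S|E)/LR.
Posterior odds = 0.729/(1−0.729) = 2.6900. LR = 0.56/0.20 = 2.8000.
Prior odds = 2.6900/2.8000 = 0.9607, so P(S) = 0.9607/(1+0.9607) ≈ 0.49.

P(S) = 0.49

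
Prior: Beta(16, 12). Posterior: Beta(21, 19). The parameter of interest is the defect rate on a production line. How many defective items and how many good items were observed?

Under Beta–binomial conjugacy the posterior parameters are (α+s, β+f).
So s = 21 − 16 = 5 and f = 19 − 12 = 7.

5 defective items and 7 good items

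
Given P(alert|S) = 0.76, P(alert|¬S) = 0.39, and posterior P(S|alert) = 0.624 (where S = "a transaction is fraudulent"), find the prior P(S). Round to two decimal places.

P(S) = 0.46

Bayes' rule in odds form gives O(S|E) = O(S)·[P(E|S)/P(E|¬S)], hence O(S) = O(S|E)/LR.
Posterior odds = 0.624/(1−0.624) = 1.6596. LR = 0.76/0.39 = 1.9487.
Prior odds = 1.6596/1.9487 = 0.8516, so P(S) = 0.8516/(1+0.8516) ≈ 0.46.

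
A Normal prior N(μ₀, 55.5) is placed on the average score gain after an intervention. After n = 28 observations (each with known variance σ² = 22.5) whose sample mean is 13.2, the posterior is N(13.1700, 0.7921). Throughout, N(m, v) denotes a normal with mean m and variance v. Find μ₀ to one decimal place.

The posterior mean is a precision-weighted average: μ_n = (τ₀μ₀ + τ_data·x̄)/(τ₀+τ_data), with τ₀=1/σ₀² and τ_data=n/σ².
Here τ₀ = 1/55.5 = 0.018018 and τ_data = 28/22.5 = 1.244444, so τ_n = 1.262462.
Rearranging for μ₀: μ₀ = (μ_n·τ_n − τ_data·x̄)/τ₀ = (13.1700·1.262462 − 1.244444·13.2) / 0.018018 = 0.199964/0.018018 ≈ 11.1.

μ₀ = 11.1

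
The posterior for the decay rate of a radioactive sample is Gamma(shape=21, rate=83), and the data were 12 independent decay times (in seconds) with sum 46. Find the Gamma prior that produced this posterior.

Gamma(shape=9, rate=37)

For an exponential likelihood with a Gamma(α, β) prior on the rate, n observations with total T give posterior Gamma(α+n, β+T).
So α = 21 − 12 = 9 and β = 83 − 46 = 37.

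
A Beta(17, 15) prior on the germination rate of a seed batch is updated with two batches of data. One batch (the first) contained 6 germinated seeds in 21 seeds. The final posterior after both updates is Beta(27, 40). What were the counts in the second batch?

4 germinated seeds and 10 non-germinating seeds

Because Beta–binomial updating is additive in the counts, the combined data contributed (α_post−α_prior, β_post−β_prior) successes and failures.
Total across both batches: 27−17=10 germinated seeds, 40−15=25 non-germinating seeds.
Subtract the first batch: 10−6=4 germinated seeds and 25−15=10 non-germinating seeds.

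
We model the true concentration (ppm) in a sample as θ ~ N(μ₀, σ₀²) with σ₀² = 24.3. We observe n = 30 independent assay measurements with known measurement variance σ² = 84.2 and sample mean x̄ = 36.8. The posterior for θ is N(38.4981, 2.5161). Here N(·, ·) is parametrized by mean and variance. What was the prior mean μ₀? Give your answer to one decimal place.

μ₀ = 53.2

With known observation variance, the Normal–Normal posterior has precision τ_n = τ₀ + n/σ² and mean μ_n = (τ₀μ₀ + (n/σ²)x̄)/τ_n.
Here τ₀ = 1/24.3 = 0.041152 and τ_data = 30/84.2 = 0.356295, so τ_n = 0.397447.
Rearranging for μ₀: μ₀ = (μ_n·τ_n − τ_data·x̄)/τ₀ = (38.4981·0.397447 − 0.356295·36.8) / 0.041152 = 2.189298/0.041152 ≈ 53.2.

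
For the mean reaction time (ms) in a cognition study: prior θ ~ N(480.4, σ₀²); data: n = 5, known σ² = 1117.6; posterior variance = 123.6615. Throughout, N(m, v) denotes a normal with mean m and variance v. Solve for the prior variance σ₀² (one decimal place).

Posterior precision equals prior precision plus data precision: 1/σ_n² = 1/σ₀² + n/σ².
So 1/σ₀² = 1/123.6615 − 5/1117.6 = 0.008087 − 0.004474 = 0.003613.
Hence σ₀² = 1/0.003613 ≈ 276.8.

σ₀² = 276.8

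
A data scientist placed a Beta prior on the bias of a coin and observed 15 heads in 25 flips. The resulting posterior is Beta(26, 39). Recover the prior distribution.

Under Beta–binomial conjugacy the posterior parameters are (a+s, b+f).
Subtract the data counts: 26−15=11, 39−10=29.

Beta(11, 29)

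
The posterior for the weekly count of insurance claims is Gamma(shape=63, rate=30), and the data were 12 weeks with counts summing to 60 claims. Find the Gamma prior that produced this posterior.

Gamma–Poisson conjugacy: posterior shape = α + Σxᵢ, posterior rate = β + n.
So α = 63 − 60 = 3 and β = 30 − 12 = 18.

Gamma(shape=3, rate=18)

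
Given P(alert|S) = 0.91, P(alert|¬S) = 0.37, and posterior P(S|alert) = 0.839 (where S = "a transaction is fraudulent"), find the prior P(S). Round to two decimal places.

In odds form, posterior odds = prior odds × likelihood ratio, so prior odds = posterior odds ÷ LR.
Posterior odds = 0.839/(1−0.839) = 5.2112. LR = 0.91/0.37 = 2.4595.
Prior odds = 5.2112/2.4595 = 2.1188, so P(S) = 2.1188/(1+2.1188) ≈ 0.68.

P(S) = 0.68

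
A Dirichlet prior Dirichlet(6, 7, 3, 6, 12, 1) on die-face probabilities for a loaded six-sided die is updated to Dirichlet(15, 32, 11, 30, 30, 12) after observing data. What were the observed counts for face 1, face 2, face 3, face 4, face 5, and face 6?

counts (9, 25, 8, 24, 18, 11)

For a Dirichlet(α) prior with multinomial counts c, the posterior is Dirichlet(α + c) componentwise.
Counts are posterior − prior componentwise: 15−6=9, 32−7=25, 11−3=8, 30−6=24, 30−12=18, 12−1=11.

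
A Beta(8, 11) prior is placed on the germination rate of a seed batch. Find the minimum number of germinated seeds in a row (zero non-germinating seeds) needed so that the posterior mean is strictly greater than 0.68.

k = 16

After k germinated seeds and 0 non-germinating seeds the posterior is Beta(8+k, 11), with mean (8+k)/(8+11+k).
Set (8+k)/(19+k) > 0.68 and solve: k > (0.68·19 − 8)/(1 − 0.68) = 15.375.
The smallest integer exceeding 15.375 is 16, and checking k=16: (24)/(35) = 0.6857 > 0.68.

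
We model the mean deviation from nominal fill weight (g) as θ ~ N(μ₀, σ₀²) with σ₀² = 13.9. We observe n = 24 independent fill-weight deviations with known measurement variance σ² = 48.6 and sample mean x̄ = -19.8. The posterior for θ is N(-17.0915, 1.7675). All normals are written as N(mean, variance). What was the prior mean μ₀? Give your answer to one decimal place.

The posterior mean is a precision-weighted average: μ_n = (τ₀μ₀ + τ_data·x̄)/(τ₀+τ_data), with τ₀=1/σ₀² and τ_data=n/σ².
Here τ₀ = 1/13.9 = 0.071942 and τ_data = 24/48.6 = 0.493827, so τ_n = 0.565769.
Rearranging for μ₀: μ₀ = (μ_n·τ_n − τ_data·x̄)/τ₀ = (-17.0915·0.565769 − 0.493827·-19.8) / 0.071942 = 0.107934/0.071942 ≈ 1.5.

μ₀ = 1.5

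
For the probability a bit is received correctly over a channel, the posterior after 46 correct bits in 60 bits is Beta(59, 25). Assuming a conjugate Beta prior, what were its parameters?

Beta(13, 11)

Beta is conjugate to the binomial likelihood: posterior = Beta(a+s, b+f).
Subtract the data counts: 59−46=13, 25−14=11.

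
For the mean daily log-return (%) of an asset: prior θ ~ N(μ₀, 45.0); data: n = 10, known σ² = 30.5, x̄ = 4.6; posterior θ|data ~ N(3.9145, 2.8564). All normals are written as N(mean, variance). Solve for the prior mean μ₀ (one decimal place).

μ₀ = -6.2

The posterior mean is a precision-weighted average: μ_n = (τ₀μ₀ + τ_data·x̄)/(τ₀+τ_data), with τ₀=1/σ₀² and τ_data=n/σ².
Here τ₀ = 1/45.0 = 0.022222 and τ_data = 10/30.5 = 0.327869, so τ_n = 0.350091.
Rearranging for μ₀: μ₀ = (μ_n·τ_n − τ_data·x̄)/τ₀ = (3.9145·0.350091 − 0.327869·4.6) / 0.022222 = -0.137766/0.022222 ≈ -6.2.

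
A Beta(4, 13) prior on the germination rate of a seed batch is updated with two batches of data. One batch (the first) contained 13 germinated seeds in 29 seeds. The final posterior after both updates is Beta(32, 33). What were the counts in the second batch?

15 germinated seeds and 4 non-germinating seeds

Because Beta–binomial updating is additive in the counts, the combined data contributed (α_post−α_prior, β_post−β_prior) successes and failures.
Total across both batches: 32−4=28 germinated seeds, 33−13=20 non-germinating seeds.
Subtract the first batch: 28−13=15 germinated seeds and 20−16=4 non-germinating seeds.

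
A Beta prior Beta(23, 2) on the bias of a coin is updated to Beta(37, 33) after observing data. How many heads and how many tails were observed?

14 heads and 31 tails

Under Beta–binomial conjugacy the posterior parameters are (a+s, b+f).
Match parameters: s=37−23=14, f=33−2=31.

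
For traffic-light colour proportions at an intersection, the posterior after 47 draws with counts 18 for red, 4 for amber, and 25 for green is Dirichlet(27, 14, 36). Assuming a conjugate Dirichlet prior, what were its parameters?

For a Dirichlet(α) prior with multinomial counts c, the posterior is Dirichlet(α + c) componentwise.
Subtract each count from the matching posterior parameter: 27−18=9, 14−4=10, 36−25=11.

Dirichlet(9, 10, 11)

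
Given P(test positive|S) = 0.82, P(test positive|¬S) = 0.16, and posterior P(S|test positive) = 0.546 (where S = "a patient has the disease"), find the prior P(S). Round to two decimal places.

In odds form, posterior odds = prior odds × likelihood ratio, so prior odds = posterior odds ÷ LR.
Posterior odds = 0.546/(1−0.546) = 1.2026. LR = 0.82/0.16 = 5.1250.
Prior odds = 1.2026/5.1250 = 0.2347, so P(S) = 0.2347/(1+0.2347) ≈ 0.19.

P(S) = 0.19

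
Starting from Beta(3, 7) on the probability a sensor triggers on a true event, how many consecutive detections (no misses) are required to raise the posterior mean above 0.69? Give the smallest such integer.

After k detections and 0 misses the posterior is Beta(3+k, 7), with mean (3+k)/(3+7+k).
Set (3+k)/(10+k) > 0.69 and solve: k > (0.69·10 − 3)/(1 − 0.69) = 12.581.
The smallest integer exceeding 12.581 is 13.

k = 13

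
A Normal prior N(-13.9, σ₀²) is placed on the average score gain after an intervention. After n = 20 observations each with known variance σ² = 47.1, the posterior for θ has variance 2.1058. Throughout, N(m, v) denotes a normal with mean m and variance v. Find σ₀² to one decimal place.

σ₀² = 19.9

For the Normal–Normal model with known σ², precisions add: τ_n = τ₀ + n/σ².
So 1/σ₀² = 1/2.1058 − 20/47.1 = 0.474879 − 0.424628 = 0.050251.
Hence σ₀² = 1/0.050251 ≈ 19.9.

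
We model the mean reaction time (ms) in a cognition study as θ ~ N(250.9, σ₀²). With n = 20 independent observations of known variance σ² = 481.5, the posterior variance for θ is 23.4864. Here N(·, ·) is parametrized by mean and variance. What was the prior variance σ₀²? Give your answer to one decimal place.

Posterior precision equals prior precision plus data precision: 1/σ_n² = 1/σ₀² + n/σ².
So 1/σ₀² = 1/23.4864 − 20/481.5 = 0.042578 − 0.041537 = 0.001041.
Hence σ₀² = 1/0.001041 ≈ 960.6.

σ₀² = 960.6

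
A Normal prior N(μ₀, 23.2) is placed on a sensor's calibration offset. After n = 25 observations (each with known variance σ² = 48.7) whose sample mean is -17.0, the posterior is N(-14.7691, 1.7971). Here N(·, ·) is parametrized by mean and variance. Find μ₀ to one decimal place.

μ₀ = 11.8

The posterior mean is a precision-weighted average: μ_n = (τ₀μ₀ + τ_data·x̄)/(τ₀+τ_data), with τ₀=1/σ₀² and τ_data=n/σ².
Here τ₀ = 1/23.2 = 0.043103 and τ_data = 25/48.7 = 0.513347, so τ_n = 0.556450.
Rearranging for μ₀: μ₀ = (μ_n·τ_n − τ_data·x̄)/τ₀ = (-14.7691·0.556450 − 0.513347·-17.0) / 0.043103 = 0.508633/0.043103 ≈ 11.8.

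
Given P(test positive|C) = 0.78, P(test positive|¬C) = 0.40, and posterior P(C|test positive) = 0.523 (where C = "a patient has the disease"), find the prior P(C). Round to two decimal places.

In odds form, posterior odds = prior odds × likelihood ratio, so prior odds = posterior odds ÷ LR.
Posterior odds = 0.523/(1−0.523) = 1.0964. LR = 0.78/0.40 = 1.9500.
Prior odds = 1.0964/1.9500 = 0.5623, so P(C) = 0.5623/(1+0.5623) ≈ 0.36.

P(C) = 0.36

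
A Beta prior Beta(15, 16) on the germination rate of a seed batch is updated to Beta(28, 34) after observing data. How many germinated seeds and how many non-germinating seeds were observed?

13 germinated seeds and 18 non-germinating seeds

Beta is conjugate to the binomial likelihood: posterior = Beta(α+s, β+f).
Match parameters: s=28−15=13, f=34−16=18.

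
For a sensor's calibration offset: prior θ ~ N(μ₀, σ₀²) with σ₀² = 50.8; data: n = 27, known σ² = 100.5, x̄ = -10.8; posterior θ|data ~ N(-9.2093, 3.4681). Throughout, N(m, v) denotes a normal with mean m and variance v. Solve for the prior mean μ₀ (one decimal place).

The posterior mean is a precision-weighted average: μ_n = (τ₀μ₀ + τ_data·x̄)/(τ₀+τ_data), with τ₀=1/σ₀² and τ_data=n/σ².
Here τ₀ = 1/50.8 = 0.019685 and τ_data = 27/100.5 = 0.268657, so τ_n = 0.288342.
Rearranging for μ₀: μ₀ = (μ_n·τ_n − τ_data·x̄)/τ₀ = (-9.2093·0.288342 − 0.268657·-10.8) / 0.019685 = 0.246068/0.019685 ≈ 12.5.

μ₀ = 12.5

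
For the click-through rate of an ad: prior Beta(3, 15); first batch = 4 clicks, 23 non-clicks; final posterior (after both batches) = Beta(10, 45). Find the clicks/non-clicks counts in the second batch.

Sequential conjugate updates are equivalent to a single update on the pooled data, so total successes = posterior α − prior α and total failures = posterior β − prior β.
Total across both batches: 10−3=7 clicks, 45−15=30 non-clicks.
Subtract the first batch: 7−4=3 clicks and 30−23=7 non-clicks.

3 clicks and 7 non-clicks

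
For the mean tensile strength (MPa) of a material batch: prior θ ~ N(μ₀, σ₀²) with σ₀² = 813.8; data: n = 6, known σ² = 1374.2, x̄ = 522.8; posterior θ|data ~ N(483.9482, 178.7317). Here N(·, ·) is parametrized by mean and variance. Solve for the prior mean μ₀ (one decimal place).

μ₀ = 345.9

With known observation variance, the Normal–Normal posterior has precision τ_n = τ₀ + n/σ² and mean μ_n = (τ₀μ₀ + (n/σ²)x̄)/τ_n.
Here τ₀ = 1/813.8 = 0.001229 and τ_data = 6/1374.2 = 0.004366, so τ_n = 0.005595.
Rearranging for μ₀: μ₀ = (μ_n·τ_n − τ_data·x̄)/τ₀ = (483.9482·0.005595 − 0.004366·522.8) / 0.001229 = 0.425145/0.001229 ≈ 345.9.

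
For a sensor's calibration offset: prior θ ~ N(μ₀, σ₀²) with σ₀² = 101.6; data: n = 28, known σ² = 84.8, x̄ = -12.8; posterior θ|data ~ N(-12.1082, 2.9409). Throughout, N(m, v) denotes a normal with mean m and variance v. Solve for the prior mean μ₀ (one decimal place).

μ₀ = 11.1

With known observation variance, the Normal–Normal posterior has precision τ_n = τ₀ + n/σ² and mean μ_n = (τ₀μ₀ + (n/σ²)x̄)/τ_n.
Here τ₀ = 1/101.6 = 0.009843 and τ_data = 28/84.8 = 0.330189, so τ_n = 0.340032.
Rearranging for μ₀: μ₀ = (μ_n·τ_n − τ_data·x̄)/τ₀ = (-12.1082·0.340032 − 0.330189·-12.8) / 0.009843 = 0.109244/0.009843 ≈ 11.1.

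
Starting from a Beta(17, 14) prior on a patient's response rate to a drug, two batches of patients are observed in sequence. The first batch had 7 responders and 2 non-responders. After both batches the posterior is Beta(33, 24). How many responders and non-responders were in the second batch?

9 responders and 8 non-responders

Because Beta–binomial updating is additive in the counts, the combined data contributed (α_post−α_prior, β_post−β_prior) successes and failures.
Total across both batches: 33−17=16 responders, 24−14=10 non-responders.
Subtract the first batch: 16−7=9 responders and 10−2=8 non-responders.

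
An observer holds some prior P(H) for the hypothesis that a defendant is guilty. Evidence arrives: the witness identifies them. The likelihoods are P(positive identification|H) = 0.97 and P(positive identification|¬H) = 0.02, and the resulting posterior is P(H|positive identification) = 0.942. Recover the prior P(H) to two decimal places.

P(H) = 0.25

In odds form, posterior odds = prior odds × likelihood ratio, so prior odds = posterior odds ÷ LR.
Posterior odds = 0.942/(1−0.942) = 16.2414. LR = 0.97/0.02 = 48.5000.
Prior odds = 16.2414/48.5000 = 0.3349, so P(H) = 0.3349/(1+0.3349) ≈ 0.25.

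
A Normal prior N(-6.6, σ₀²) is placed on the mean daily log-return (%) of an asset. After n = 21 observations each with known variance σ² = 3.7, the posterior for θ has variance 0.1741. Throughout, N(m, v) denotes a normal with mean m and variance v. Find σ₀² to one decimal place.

For the Normal–Normal model with known σ², precisions add: τ_n = τ₀ + n/σ².
So 1/σ₀² = 1/0.1741 − 21/3.7 = 5.743825 − 5.675676 = 0.068149.
Hence σ₀² = 1/0.068149 ≈ 14.7.

σ₀² = 14.7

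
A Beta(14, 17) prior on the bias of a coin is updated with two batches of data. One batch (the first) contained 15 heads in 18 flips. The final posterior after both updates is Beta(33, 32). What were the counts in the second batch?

Sequential conjugate updates are equivalent to a single update on the pooled data, so total successes = posterior α − prior α and total failures = posterior β − prior β.
Total across both batches: 33−14=19 heads, 32−17=15 tails.
Subtract the first batch: 19−15=4 heads and 15−3=12 tails.

4 heads and 12 tails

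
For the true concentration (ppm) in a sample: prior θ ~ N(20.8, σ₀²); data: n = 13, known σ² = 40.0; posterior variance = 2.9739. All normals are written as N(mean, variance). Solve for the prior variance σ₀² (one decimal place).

For the Normal–Normal model with known σ², precisions add: τ_n = τ₀ + n/σ².
So 1/σ₀² = 1/2.9739 − 13/40.0 = 0.336259 − 0.325000 = 0.011259.
Hence σ₀² = 1/0.011259 ≈ 88.8.

σ₀² = 88.8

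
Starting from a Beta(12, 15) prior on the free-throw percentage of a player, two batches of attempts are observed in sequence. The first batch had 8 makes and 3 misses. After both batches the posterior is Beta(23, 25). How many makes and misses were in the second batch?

3 makes and 7 misses

Sequential conjugate updates are equivalent to a single update on the pooled data, so total successes = posterior α − prior α and total failures = posterior β − prior β.
Total across both batches: 23−12=11 makes, 25−15=10 misses.
Subtract the first batch: 11−8=3 makes and 10−3=7 misses.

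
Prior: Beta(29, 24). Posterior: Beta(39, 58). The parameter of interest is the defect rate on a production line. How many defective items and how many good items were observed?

10 defective items and 34 good items

A Beta(α, β) prior with s successes and f failures in binomial data gives a Beta(α+s, β+f) posterior.
Match parameters: s=39−29=10, f=58−24=34.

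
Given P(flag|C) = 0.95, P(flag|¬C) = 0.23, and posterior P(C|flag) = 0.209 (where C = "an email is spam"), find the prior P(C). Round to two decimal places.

P(C) = 0.06

In odds form, posterior odds = prior odds × likelihood ratio, so prior odds = posterior odds ÷ LR.
Posterior odds = 0.209/(1−0.209) = 0.2642. LR = 0.95/0.23 = 4.1304.
Prior odds = 0.2642/4.1304 = 0.0640, so P(C) = 0.0640/(1+0.0640) ≈ 0.06.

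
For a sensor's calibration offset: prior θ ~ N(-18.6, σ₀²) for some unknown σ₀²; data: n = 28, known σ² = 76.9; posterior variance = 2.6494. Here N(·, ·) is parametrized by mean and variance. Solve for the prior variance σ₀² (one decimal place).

σ₀² = 75.0

Posterior precision equals prior precision plus data precision: 1/σ_n² = 1/σ₀² + n/σ².
So 1/σ₀² = 1/2.6494 − 28/76.9 = 0.377444 − 0.364109 = 0.013335.
Hence σ₀² = 1/0.013335 ≈ 75.0.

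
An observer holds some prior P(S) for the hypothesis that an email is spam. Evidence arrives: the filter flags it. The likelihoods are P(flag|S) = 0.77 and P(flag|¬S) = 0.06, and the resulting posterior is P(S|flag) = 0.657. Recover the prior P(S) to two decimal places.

Bayes' rule in odds form gives O(S|E) = O(S)·[P(E|S)/P(E|¬S)], hence O(S) = O(S|E)/LR.
Posterior odds = 0.657/(1−0.657) = 1.9155. LR = 0.77/0.06 = 12.8333.
Prior odds = 1.9155/12.8333 = 0.1493, so P(S) = 0.1493/(1+0.1493) ≈ 0.13.

P(S) = 0.13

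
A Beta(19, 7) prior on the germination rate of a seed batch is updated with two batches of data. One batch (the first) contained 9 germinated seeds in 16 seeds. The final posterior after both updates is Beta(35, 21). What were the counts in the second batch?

Sequential conjugate updates are equivalent to a single update on the pooled data, so total successes = posterior α − prior α and total failures = posterior β − prior β.
Total across both batches: 35−19=16 germinated seeds, 21−7=14 non-germinating seeds.
Subtract the first batch: 16−9=7 germinated seeds and 14−7=7 non-germinating seeds.

7 germinated seeds and 7 non-germinating seeds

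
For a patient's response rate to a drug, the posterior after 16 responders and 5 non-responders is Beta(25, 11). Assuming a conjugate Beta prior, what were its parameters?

Beta is conjugate to the binomial likelihood: posterior = Beta(α+s, β+f).
So α = 25 − 16 = 9 and β = 11 − 5 = 6.

Beta(9, 6)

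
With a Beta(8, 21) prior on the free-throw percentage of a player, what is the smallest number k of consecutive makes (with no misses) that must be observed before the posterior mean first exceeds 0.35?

After k makes and 0 misses the posterior is Beta(8+k, 21), with mean (8+k)/(8+21+k).
Set (8+k)/(29+k) > 0.35 and solve: k > (0.35·29 − 8)/(1 − 0.35) = 3.308.
The smallest integer exceeding 3.308 is 4.

k = 4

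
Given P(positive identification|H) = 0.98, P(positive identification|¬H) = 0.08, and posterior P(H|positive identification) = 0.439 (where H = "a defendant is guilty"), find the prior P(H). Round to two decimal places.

Bayes' rule in odds form gives O(H|E) = O(H)·[P(E|H)/P(E|¬H)], hence O(H) = O(H|E)/LR.
Posterior odds = 0.439/(1−0.439) = 0.7825. LR = 0.98/0.08 = 12.2500.
Prior odds = 0.7825/12.2500 = 0.0639, so P(H) = 0.0639/(1+0.0639) ≈ 0.06.

P(H) = 0.06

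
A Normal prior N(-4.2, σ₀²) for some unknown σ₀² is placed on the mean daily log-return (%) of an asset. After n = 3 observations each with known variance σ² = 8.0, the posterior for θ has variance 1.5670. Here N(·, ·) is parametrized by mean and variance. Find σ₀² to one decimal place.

σ₀² = 3.8

Posterior precision equals prior precision plus data precision: 1/σ_n² = 1/σ₀² + n/σ².
So 1/σ₀² = 1/1.5670 − 3/8.0 = 0.638162 − 0.375000 = 0.263162.
Hence σ₀² = 1/0.263162 ≈ 3.8.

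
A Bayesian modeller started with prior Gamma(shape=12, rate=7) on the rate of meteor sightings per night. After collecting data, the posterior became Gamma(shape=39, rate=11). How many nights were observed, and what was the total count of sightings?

A Gamma(α, β) prior (rate parametrization) on a Poisson rate with n observations summing to S gives posterior Gamma(α+S, β+n).
Matching: Σxᵢ = 39 − 12 = 27 and n = 11 − 7 = 4.

n = 4 nights with total 27 sightings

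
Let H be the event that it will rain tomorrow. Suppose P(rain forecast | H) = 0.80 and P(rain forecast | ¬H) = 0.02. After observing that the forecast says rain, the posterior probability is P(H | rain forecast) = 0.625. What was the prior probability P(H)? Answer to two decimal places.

P(H) = 0.04

Bayes' rule in odds form gives O(H|E) = O(H)·[P(E|H)/P(E|¬H)], hence O(H) = O(H|E)/LR.
Posterior odds = 0.625/(1−0.625) = 1.6667. LR = 0.80/0.02 = 40.0000.
Prior odds = 1.6667/40.0000 = 0.0417, so P(H) = 0.0417/(1+0.0417) ≈ 0.04.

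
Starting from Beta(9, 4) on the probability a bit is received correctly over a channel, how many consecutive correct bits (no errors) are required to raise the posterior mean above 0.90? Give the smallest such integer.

After k correct bits and 0 errors the posterior is Beta(9+k, 4), with mean (9+k)/(9+4+k).
Set (9+k)/(13+k) > 0.90 and solve: k > (0.90·13 − 9)/(1 − 0.90) = 27.000.
The smallest integer exceeding 27.000 is 28.

k = 28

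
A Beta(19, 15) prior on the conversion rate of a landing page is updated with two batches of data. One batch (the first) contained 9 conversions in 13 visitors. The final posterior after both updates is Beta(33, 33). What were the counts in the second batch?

Because Beta–binomial updating is additive in the counts, the combined data contributed (α_post−α_prior, β_post−β_prior) successes and failures.
Total across both batches: 33−19=14 conversions, 33−15=18 bounces.
Subtract the first batch: 14−9=5 conversions and 18−4=14 bounces.

5 conversions and 14 bounces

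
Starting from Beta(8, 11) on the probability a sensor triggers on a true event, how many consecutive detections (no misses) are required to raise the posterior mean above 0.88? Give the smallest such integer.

After k detections and 0 misses the posterior is Beta(8+k, 11), with mean (8+k)/(8+11+k).
Set (8+k)/(19+k) > 0.88 and solve: k > (0.88·19 − 8)/(1 − 0.88) = 72.667.
The smallest integer exceeding 72.667 is 73, and checking k=73: (81)/(92) = 0.8804 > 0.88.

k = 73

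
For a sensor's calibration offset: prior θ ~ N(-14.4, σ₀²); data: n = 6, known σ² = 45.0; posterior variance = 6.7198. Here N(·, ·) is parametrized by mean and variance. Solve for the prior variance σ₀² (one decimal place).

σ₀² = 64.6

For the Normal–Normal model with known σ², precisions add: τ_n = τ₀ + n/σ².
So 1/σ₀² = 1/6.7198 − 6/45.0 = 0.148814 − 0.133333 = 0.015481.
Hence σ₀² = 1/0.015481 ≈ 64.6.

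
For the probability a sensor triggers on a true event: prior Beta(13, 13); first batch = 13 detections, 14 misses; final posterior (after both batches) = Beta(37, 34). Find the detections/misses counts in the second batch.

Because Beta–binomial updating is additive in the counts, the combined data contributed (α_post−α_prior, β_post−β_prior) successes and failures.
Total across both batches: 37−13=24 detections, 34−13=21 misses.
Subtract the first batch: 24−13=11 detections and 21−14=7 misses.

11 detections and 7 misses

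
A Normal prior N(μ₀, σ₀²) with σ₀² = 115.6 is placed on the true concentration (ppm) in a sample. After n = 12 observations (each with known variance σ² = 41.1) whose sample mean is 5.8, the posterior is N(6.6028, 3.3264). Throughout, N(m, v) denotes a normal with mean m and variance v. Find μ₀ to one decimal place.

μ₀ = 33.7

With known observation variance, the Normal–Normal posterior has precision τ_n = τ₀ + n/σ² and mean μ_n = (τ₀μ₀ + (n/σ²)x̄)/τ_n.
Here τ₀ = 1/115.6 = 0.008651 and τ_data = 12/41.1 = 0.291971, so τ_n = 0.300622.
Rearranging for μ₀: μ₀ = (μ_n·τ_n − τ_data·x̄)/τ₀ = (6.6028·0.300622 − 0.291971·5.8) / 0.008651 = 0.291515/0.008651 ≈ 33.7.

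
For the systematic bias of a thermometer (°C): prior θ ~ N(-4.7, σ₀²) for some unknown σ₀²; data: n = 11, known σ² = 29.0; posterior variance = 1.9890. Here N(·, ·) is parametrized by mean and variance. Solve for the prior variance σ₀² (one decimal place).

For the Normal–Normal model with known σ², precisions add: τ_n = τ₀ + n/σ².
So 1/σ₀² = 1/1.9890 − 11/29.0 = 0.502765 − 0.379310 = 0.123455.
Hence σ₀² = 1/0.123455 ≈ 8.1.

σ₀² = 8.1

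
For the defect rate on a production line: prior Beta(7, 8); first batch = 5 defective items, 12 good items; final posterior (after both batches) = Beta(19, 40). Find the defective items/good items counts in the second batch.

Because Beta–binomial updating is additive in the counts, the combined data contributed (α_post−α_prior, β_post−β_prior) successes and failures.
Total across both batches: 19−7=12 defective items, 40−8=32 good items.
Subtract the first batch: 12−5=7 defective items and 32−12=20 good items.

7 defective items and 20 good items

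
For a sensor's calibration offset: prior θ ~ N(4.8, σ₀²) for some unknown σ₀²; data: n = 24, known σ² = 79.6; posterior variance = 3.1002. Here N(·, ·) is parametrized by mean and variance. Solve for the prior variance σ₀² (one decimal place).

σ₀² = 47.5

Posterior precision equals prior precision plus data precision: 1/σ_n² = 1/σ₀² + n/σ².
So 1/σ₀² = 1/3.1002 − 24/79.6 = 0.322560 − 0.301508 = 0.021052.
Hence σ₀² = 1/0.021052 ≈ 47.5.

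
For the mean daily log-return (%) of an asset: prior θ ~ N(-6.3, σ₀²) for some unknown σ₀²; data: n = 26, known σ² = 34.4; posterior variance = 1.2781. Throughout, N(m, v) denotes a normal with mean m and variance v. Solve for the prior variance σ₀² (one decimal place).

For the Normal–Normal model with known σ², precisions add: τ_n = τ₀ + n/σ².
So 1/σ₀² = 1/1.2781 − 26/34.4 = 0.782411 − 0.755814 = 0.026597.
Hence σ₀² = 1/0.026597 ≈ 37.6.

σ₀² = 37.6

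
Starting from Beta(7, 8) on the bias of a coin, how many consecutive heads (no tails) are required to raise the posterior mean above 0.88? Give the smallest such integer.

k = 52

After k heads and 0 tails the posterior is Beta(7+k, 8), with mean (7+k)/(7+8+k).
Set (7+k)/(15+k) > 0.88 and solve: k > (0.88·15 − 7)/(1 − 0.88) = 51.667.
The smallest integer exceeding 51.667 is 52, and checking k=52: (59)/(67) = 0.8806 > 0.88.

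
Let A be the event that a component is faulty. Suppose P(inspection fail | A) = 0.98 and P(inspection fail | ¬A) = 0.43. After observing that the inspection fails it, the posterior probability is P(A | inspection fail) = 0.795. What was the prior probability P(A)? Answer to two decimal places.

In odds form, posterior odds = prior odds × likelihood ratio, so prior odds = posterior odds ÷ LR.
Posterior odds = 0.795/(1−0.795) = 3.8780. LR = 0.98/0.43 = 2.2791.
Prior odds = 3.8780/2.2791 = 1.7015, so P(A) = 1.7015/(1+1.7015) ≈ 0.63.

P(A) = 0.63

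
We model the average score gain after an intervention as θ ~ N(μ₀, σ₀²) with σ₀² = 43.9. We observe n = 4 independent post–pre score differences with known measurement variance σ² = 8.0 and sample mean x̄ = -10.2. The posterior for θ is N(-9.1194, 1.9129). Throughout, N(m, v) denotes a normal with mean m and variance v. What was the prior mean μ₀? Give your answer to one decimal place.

With known observation variance, the Normal–Normal posterior has precision τ_n = τ₀ + n/σ² and mean μ_n = (τ₀μ₀ + (n/σ²)x̄)/τ_n.
Here τ₀ = 1/43.9 = 0.022779 and τ_data = 4/8.0 = 0.500000, so τ_n = 0.522779.
Rearranging for μ₀: μ₀ = (μ_n·τ_n − τ_data·x̄)/τ₀ = (-9.1194·0.522779 − 0.500000·-10.2) / 0.022779 = 0.332569/0.022779 ≈ 14.6.

μ₀ = 14.6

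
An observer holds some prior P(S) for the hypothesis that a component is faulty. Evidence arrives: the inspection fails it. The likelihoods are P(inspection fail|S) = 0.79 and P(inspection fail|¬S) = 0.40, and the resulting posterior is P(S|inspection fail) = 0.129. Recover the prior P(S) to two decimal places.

Bayes' rule in odds form gives O(S|E) = O(S)·[P(E|S)/P(E|¬S)], hence O(S) = O(S|E)/LR.
Posterior odds = 0.129/(1−0.129) = 0.1481. LR = 0.79/0.40 = 1.9750.
Prior odds = 0.1481/1.9750 = 0.0750, so P(S) = 0.0750/(1+0.0750) ≈ 0.07.

P(S) = 0.07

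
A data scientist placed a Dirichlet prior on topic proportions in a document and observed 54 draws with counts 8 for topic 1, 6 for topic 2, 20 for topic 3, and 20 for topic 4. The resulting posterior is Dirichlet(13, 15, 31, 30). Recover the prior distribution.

Dirichlet(5, 9, 11, 10)

For a Dirichlet(α) prior with multinomial counts c, the posterior is Dirichlet(α + c) componentwise.
Subtract each count from the matching posterior parameter: 13−8=5, 15−6=9, 31−20=11, 30−20=10.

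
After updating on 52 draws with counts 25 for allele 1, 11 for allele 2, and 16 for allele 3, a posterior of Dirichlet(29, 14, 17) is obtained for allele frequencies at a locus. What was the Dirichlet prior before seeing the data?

For a Dirichlet(α) prior with multinomial counts c, the posterior is Dirichlet(α + c) componentwise.
Subtract each count from the matching posterior parameter: 29−25=4, 14−11=3, 17−16=1.

Dirichlet(4, 3, 1)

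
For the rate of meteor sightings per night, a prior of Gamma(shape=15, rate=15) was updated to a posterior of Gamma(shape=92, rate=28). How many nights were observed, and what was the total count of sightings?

A Gamma(α, β) prior (rate parametrization) on a Poisson rate with n observations summing to S gives posterior Gamma(α+S, β+n).
Matching: Σxᵢ = 92 − 15 = 77 and n = 28 − 15 = 13.

n = 13 nights with total 77 sightings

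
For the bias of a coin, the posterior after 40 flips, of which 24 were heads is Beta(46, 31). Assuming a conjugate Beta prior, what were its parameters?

Beta(22, 15)

A Beta(a, b) prior with s successes and f failures in binomial data gives a Beta(a+s, b+f) posterior.
So a = 46 − 24 = 22 and b = 31 − 16 = 15.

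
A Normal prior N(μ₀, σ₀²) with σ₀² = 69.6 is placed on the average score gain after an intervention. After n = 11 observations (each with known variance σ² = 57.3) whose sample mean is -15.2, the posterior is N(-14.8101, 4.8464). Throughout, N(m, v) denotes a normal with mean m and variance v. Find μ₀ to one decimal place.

With known observation variance, the Normal–Normal posterior has precision τ_n = τ₀ + n/σ² and mean μ_n = (τ₀μ₀ + (n/σ²)x̄)/τ_n.
Here τ₀ = 1/69.6 = 0.014368 and τ_data = 11/57.3 = 0.191972, so τ_n = 0.206340.
Rearranging for μ₀: μ₀ = (μ_n·τ_n − τ_data·x̄)/τ₀ = (-14.8101·0.206340 − 0.191972·-15.2) / 0.014368 = -0.137942/0.014368 ≈ -9.6.

μ₀ = -9.6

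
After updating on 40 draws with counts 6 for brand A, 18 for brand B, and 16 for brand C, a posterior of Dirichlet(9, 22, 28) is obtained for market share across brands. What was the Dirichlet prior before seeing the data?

For a Dirichlet(α) prior with multinomial counts c, the posterior is Dirichlet(α + c) componentwise.
Subtract each count from the matching posterior parameter: 9−6=3, 22−18=4, 28−16=12.

Dirichlet(3, 4, 12)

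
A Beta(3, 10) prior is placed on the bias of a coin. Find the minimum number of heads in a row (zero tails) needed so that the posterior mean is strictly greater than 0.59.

k = 12

After k heads and 0 tails the posterior is Beta(3+k, 10), with mean (3+k)/(3+10+k).
Set (3+k)/(13+k) > 0.59 and solve: k > (0.59·13 − 3)/(1 − 0.59) = 11.390.
The smallest integer exceeding 11.390 is 12.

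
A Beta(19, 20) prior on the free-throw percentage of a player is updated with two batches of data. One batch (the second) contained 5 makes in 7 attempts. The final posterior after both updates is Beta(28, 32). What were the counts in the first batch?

Sequential conjugate updates are equivalent to a single update on the pooled data, so total successes = posterior α − prior α and total failures = posterior β − prior β.
Total across both batches: 28−19=9 makes, 32−20=12 misses.
Subtract the second batch: 9−5=4 makes and 12−2=10 misses.

4 makes and 10 misses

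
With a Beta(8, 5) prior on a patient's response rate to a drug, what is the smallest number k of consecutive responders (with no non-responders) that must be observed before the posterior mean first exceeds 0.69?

k = 4

After k responders and 0 non-responders the posterior is Beta(8+k, 5), with mean (8+k)/(8+5+k).
Set (8+k)/(13+k) > 0.69 and solve: k > (0.69·13 − 8)/(1 − 0.69) = 3.129.
The smallest integer exceeding 3.129 is 4.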